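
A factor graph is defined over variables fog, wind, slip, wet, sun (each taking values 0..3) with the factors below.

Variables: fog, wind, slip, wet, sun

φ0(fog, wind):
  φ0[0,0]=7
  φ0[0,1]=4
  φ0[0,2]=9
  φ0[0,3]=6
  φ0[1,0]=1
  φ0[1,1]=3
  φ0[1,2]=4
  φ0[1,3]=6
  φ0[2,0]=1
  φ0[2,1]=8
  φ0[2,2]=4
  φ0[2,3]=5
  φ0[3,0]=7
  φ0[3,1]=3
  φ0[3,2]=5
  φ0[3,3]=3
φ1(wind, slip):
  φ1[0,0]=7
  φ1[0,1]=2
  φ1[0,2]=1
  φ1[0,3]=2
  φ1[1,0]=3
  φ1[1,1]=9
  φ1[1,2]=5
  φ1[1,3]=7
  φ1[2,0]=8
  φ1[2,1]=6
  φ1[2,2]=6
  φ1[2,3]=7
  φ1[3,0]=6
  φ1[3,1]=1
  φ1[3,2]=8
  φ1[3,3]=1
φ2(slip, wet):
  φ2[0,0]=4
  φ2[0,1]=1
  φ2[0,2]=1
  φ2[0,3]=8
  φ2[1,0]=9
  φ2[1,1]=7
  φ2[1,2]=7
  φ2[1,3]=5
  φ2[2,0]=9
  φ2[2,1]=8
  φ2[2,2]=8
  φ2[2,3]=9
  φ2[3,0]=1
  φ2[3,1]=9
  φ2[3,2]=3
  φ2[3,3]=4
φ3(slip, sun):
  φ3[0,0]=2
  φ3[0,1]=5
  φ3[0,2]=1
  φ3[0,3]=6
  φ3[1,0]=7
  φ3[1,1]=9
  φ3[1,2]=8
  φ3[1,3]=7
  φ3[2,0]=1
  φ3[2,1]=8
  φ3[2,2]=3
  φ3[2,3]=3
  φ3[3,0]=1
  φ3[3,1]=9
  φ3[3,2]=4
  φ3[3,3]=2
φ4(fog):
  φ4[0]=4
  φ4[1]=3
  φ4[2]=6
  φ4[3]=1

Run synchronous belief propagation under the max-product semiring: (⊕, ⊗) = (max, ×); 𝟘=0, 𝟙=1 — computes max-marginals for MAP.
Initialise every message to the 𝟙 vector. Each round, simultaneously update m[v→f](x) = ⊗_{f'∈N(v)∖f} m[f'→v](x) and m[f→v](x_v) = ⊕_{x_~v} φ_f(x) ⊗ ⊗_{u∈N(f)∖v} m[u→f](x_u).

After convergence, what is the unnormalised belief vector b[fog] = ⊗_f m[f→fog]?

init: all messages = 𝟙 over 4 values
r1 m[φ0→fog] = [9, 6, 8, 7]
r1 m[φ0→wind] = [7, 8, 9, 6]
r1 m[φ1→wind] = [7, 9, 8, 8]
r1 m[φ1→slip] = [8, 9, 8, 7]
r1 m[φ2→slip] = [8, 9, 9, 9]
r1 m[φ2→wet] = [9, 9, 8, 9]
r1 m[φ3→slip] = [6, 9, 8, 9]
r1 m[φ3→sun] = [7, 9, 8, 7]
r1 m[φ4→fog] = [4, 3, 6, 1]
r1 m[fog→φ0] = [1, 1, 1, 1]
r1 m[fog→φ4] = [1, 1, 1, 1]
r1 m[wind→φ0] = [1, 1, 1, 1]
r1 m[wind→φ1] = [1, 1, 1, 1]
r1 m[slip→φ1] = [1, 1, 1, 1]
r1 m[slip→φ2] = [1, 1, 1, 1]
r1 m[slip→φ3] = [1, 1, 1, 1]
r1 m[wet→φ2] = [1, 1, 1, 1]
r1 m[sun→φ3] = [1, 1, 1, 1]
r2 m[φ0→fog] = [9, 6, 8, 7]
r2 m[φ0→wind] = [7, 8, 9, 6]
r2 m[φ1→wind] = [7, 9, 8, 8]
r2 m[φ1→slip] = [8, 9, 8, 7]
r2 m[φ2→slip] = [8, 9, 9, 9]
r2 m[φ2→wet] = [9, 9, 8, 9]
r2 m[φ3→slip] = [6, 9, 8, 9]
r2 m[φ3→sun] = [7, 9, 8, 7]
r2 m[φ4→fog] = [4, 3, 6, 1]
r2 m[fog→φ0] = [4, 3, 6, 1]
r2 m[fog→φ4] = [9, 6, 8, 7]
r2 m[wind→φ0] = [7, 9, 8, 8]
r2 m[wind→φ1] = [7, 8, 9, 6]
r2 m[slip→φ1] = [48, 81, 72, 81]
r2 m[slip→φ2] = [48, 81, 64, 63]
r2 m[slip→φ3] = [64, 81, 72, 63]
r2 m[wet→φ2] = [1, 1, 1, 1]
r2 m[sun→φ3] = [1, 1, 1, 1]
r3 m[φ0→fog] = [72, 48, 72, 49]
r3 m[φ0→wind] = [28, 48, 36, 30]
r3 m[φ1→wind] = [336, 729, 567, 576]
r3 m[φ1→slip] = [72, 72, 54, 63]
r3 m[φ2→slip] = [8, 9, 9, 9]
r3 m[φ2→wet] = [729, 567, 567, 576]
r3 m[φ3→slip] = [6, 9, 8, 9]
r3 m[φ3→sun] = [567, 729, 648, 567]
r3 m[φ4→fog] = [4, 3, 6, 1]
r3 m[fog→φ0] = [4, 3, 6, 1]
r3 m[fog→φ4] = [9, 6, 8, 7]
r3 m[wind→φ0] = [7, 9, 8, 8]
r3 m[wind→φ1] = [7, 8, 9, 6]
r3 m[slip→φ1] = [48, 81, 72, 81]
r3 m[slip→φ2] = [48, 81, 64, 63]
r3 m[slip→φ3] = [64, 81, 72, 63]
r3 m[wet→φ2] = [1, 1, 1, 1]
r3 m[sun→φ3] = [1, 1, 1, 1]
r4 m[φ0→fog] = [72, 48, 72, 49]
r4 m[φ0→wind] = [28, 48, 36, 30]
r4 m[φ1→wind] = [336, 729, 567, 576]
r4 m[φ1→slip] = [72, 72, 54, 63]
r4 m[φ2→slip] = [8, 9, 9, 9]
r4 m[φ2→wet] = [729, 567, 567, 576]
r4 m[φ3→slip] = [6, 9, 8, 9]
r4 m[φ3→sun] = [567, 729, 648, 567]
r4 m[φ4→fog] = [4, 3, 6, 1]
r4 m[fog→φ0] = [4, 3, 6, 1]
r4 m[fog→φ4] = [72, 48, 72, 49]
r4 m[wind→φ0] = [336, 729, 567, 576]
r4 m[wind→φ1] = [28, 48, 36, 30]
r4 m[slip→φ1] = [48, 81, 72, 81]
r4 m[slip→φ2] = [432, 648, 432, 567]
r4 m[slip→φ3] = [576, 648, 486, 567]
r4 m[wet→φ2] = [1, 1, 1, 1]
r4 m[sun→φ3] = [1, 1, 1, 1]
r5 m[φ0→fog] = [5103, 3456, 5832, 2835]
r5 m[φ0→wind] = [28, 48, 36, 30]
r5 m[φ1→wind] = [336, 729, 567, 576]
r5 m[φ1→slip] = [288, 432, 240, 336]
r5 m[φ2→slip] = [8, 9, 9, 9]
r5 m[φ2→wet] = [5832, 5103, 4536, 3888]
r5 m[φ3→slip] = [6, 9, 8, 9]
r5 m[φ3→sun] = [4536, 5832, 5184, 4536]
r5 m[φ4→fog] = [4, 3, 6, 1]
r5 m[fog→φ0] = [4, 3, 6, 1]
r5 m[fog→φ4] = [72, 48, 72, 49]
r5 m[wind→φ0] = [336, 729, 567, 576]
r5 m[wind→φ1] = [28, 48, 36, 30]
r5 m[slip→φ1] = [48, 81, 72, 81]
r5 m[slip→φ2] = [432, 648, 432, 567]
r5 m[slip→φ3] = [576, 648, 486, 567]
r5 m[wet→φ2] = [1, 1, 1, 1]
r5 m[sun→φ3] = [1, 1, 1, 1]
r6 m[φ0→fog] = [5103, 3456, 5832, 2835]
r6 m[φ0→wind] = [28, 48, 36, 30]
r6 m[φ1→wind] = [336, 729, 567, 576]
r6 m[φ1→slip] = [288, 432, 240, 336]
r6 m[φ2→slip] = [8, 9, 9, 9]
r6 m[φ2→wet] = [5832, 5103, 4536, 3888]
r6 m[φ3→slip] = [6, 9, 8, 9]
r6 m[φ3→sun] = [4536, 5832, 5184, 4536]
r6 m[φ4→fog] = [4, 3, 6, 1]
r6 m[fog→φ0] = [4, 3, 6, 1]
r6 m[fog→φ4] = [5103, 3456, 5832, 2835]
r6 m[wind→φ0] = [336, 729, 567, 576]
r6 m[wind→φ1] = [28, 48, 36, 30]
r6 m[slip→φ1] = [48, 81, 72, 81]
r6 m[slip→φ2] = [1728, 3888, 1920, 3024]
r6 m[slip→φ3] = [2304, 3888, 2160, 3024]
r6 m[wet→φ2] = [1, 1, 1, 1]
r6 m[sun→φ3] = [1, 1, 1, 1]
r7 m[φ0→fog] = [5103, 3456, 5832, 2835]
r7 m[φ0→wind] = [28, 48, 36, 30]
r7 m[φ1→wind] = [336, 729, 567, 576]
r7 m[φ1→slip] = [288, 432, 240, 336]
r7 m[φ2→slip] = [8, 9, 9, 9]
r7 m[φ2→wet] = [34992, 27216, 27216, 19440]
r7 m[φ3→slip] = [6, 9, 8, 9]
r7 m[φ3→sun] = [27216, 34992, 31104, 27216]
r7 m[φ4→fog] = [4, 3, 6, 1]
r7 m[fog→φ0] = [4, 3, 6, 1]
r7 m[fog→φ4] = [5103, 3456, 5832, 2835]
r7 m[wind→φ0] = [336, 729, 567, 576]
r7 m[wind→φ1] = [28, 48, 36, 30]
r7 m[slip→φ1] = [48, 81, 72, 81]
r7 m[slip→φ2] = [1728, 3888, 1920, 3024]
r7 m[slip→φ3] = [2304, 3888, 2160, 3024]
r7 m[wet→φ2] = [1, 1, 1, 1]
r7 m[sun→φ3] = [1, 1, 1, 1]
r8 m[φ0→fog] = [5103, 3456, 5832, 2835]
r8 m[φ0→wind] = [28, 48, 36, 30]
r8 m[φ1→wind] = [336, 729, 567, 576]
r8 m[φ1→slip] = [288, 432, 240, 336]
r8 m[φ2→slip] = [8, 9, 9, 9]
r8 m[φ2→wet] = [34992, 27216, 27216, 19440]
r8 m[φ3→slip] = [6, 9, 8, 9]
r8 m[φ3→sun] = [27216, 34992, 31104, 27216]
r8 m[φ4→fog] = [4, 3, 6, 1]
r8 m[fog→φ0] = [4, 3, 6, 1]
r8 m[fog→φ4] = [5103, 3456, 5832, 2835]
r8 m[wind→φ0] = [336, 729, 567, 576]
r8 m[wind→φ1] = [28, 48, 36, 30]
r8 m[slip→φ1] = [48, 81, 72, 81]
r8 m[slip→φ2] = [1728, 3888, 1920, 3024]
r8 m[slip→φ3] = [2304, 3888, 2160, 3024]
r8 m[wet→φ2] = [1, 1, 1, 1]
r8 m[sun→φ3] = [1, 1, 1, 1]
fixed point reached at round 8
b[fog] = ⊗ incoming = [20412, 10368, 34992, 2835]

b[fog] = [20412, 10368, 34992, 2835]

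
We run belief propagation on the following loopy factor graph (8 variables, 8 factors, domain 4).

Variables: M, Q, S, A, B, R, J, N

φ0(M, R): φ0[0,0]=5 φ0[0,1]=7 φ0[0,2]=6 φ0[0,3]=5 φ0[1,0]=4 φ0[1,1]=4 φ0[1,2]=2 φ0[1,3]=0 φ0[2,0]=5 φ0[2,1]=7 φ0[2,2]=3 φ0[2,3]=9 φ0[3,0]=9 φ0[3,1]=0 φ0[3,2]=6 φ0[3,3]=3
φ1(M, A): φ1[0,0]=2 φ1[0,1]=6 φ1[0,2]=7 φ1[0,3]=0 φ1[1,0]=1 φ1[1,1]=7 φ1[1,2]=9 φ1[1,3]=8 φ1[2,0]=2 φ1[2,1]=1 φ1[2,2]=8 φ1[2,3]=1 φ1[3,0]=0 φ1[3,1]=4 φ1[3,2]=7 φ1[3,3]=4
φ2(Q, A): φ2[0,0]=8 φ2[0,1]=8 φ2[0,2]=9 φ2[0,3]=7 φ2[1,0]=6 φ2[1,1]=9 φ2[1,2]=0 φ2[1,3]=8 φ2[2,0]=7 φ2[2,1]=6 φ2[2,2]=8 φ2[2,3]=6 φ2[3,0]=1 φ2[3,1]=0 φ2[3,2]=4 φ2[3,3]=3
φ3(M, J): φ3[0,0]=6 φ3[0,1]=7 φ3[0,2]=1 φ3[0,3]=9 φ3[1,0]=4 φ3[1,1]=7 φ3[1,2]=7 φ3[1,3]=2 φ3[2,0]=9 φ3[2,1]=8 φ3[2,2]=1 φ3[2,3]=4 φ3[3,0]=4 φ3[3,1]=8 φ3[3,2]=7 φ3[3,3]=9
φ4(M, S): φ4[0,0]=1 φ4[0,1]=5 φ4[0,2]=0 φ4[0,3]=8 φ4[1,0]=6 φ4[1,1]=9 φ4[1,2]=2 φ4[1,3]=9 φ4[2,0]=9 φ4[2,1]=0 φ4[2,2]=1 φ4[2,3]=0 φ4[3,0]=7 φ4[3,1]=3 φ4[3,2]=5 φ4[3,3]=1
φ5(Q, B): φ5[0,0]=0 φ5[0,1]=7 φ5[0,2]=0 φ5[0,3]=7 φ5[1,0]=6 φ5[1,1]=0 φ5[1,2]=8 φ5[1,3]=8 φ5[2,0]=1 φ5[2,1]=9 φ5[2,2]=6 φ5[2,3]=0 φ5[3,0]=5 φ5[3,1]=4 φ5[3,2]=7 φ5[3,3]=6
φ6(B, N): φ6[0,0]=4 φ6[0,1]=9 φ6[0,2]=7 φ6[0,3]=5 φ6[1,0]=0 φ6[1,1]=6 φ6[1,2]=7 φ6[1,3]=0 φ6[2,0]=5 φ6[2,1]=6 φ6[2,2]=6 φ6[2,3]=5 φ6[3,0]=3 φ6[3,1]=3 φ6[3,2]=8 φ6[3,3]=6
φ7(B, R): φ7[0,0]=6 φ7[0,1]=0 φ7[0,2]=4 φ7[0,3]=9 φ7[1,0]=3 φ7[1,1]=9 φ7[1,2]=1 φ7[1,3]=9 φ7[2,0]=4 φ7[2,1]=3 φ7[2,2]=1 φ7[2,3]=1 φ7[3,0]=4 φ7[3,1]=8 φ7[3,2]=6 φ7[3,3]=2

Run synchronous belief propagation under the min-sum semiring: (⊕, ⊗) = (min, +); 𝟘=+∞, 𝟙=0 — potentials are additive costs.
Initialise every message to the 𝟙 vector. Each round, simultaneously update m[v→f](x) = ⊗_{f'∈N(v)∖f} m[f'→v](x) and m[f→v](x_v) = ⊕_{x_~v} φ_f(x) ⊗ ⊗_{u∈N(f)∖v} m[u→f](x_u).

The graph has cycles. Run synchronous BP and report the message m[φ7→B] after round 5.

message @ round 5 = [5, 6, 6, 7]

init: all messages = 𝟙 over 4 values
r1 m[φ0→M] = [5, 0, 3, 0]
r1 m[φ0→R] = [4, 0, 2, 0]
r1 m[φ1→M] = [0, 1, 1, 0]
r1 m[φ1→A] = [0, 1, 7, 0]
r1 m[φ2→Q] = [7, 0, 6, 0]
r1 m[φ2→A] = [1, 0, 0, 3]
r1 m[φ3→M] = [1, 2, 1, 4]
r1 m[φ3→J] = [4, 7, 1, 2]
r1 m[φ4→M] = [0, 2, 0, 1]
r1 m[φ4→S] = [1, 0, 0, 0]
r1 m[φ5→Q] = [0, 0, 0, 4]
r1 m[φ5→B] = [0, 0, 0, 0]
r1 m[φ6→B] = [4, 0, 5, 3]
r1 m[φ6→N] = [0, 3, 6, 0]
r1 m[φ7→B] = [0, 1, 1, 2]
r1 m[φ7→R] = [3, 0, 1, 1]
r1 m[M→φ0] = [0, 0, 0, 0]
r1 m[M→φ1] = [0, 0, 0, 0]
r1 m[M→φ3] = [0, 0, 0, 0]
r1 m[M→φ4] = [0, 0, 0, 0]
r1 m[Q→φ2] = [0, 0, 0, 0]
r1 m[Q→φ5] = [0, 0, 0, 0]
r1 m[S→φ4] = [0, 0, 0, 0]
r1 m[A→φ1] = [0, 0, 0, 0]
r1 m[A→φ2] = [0, 0, 0, 0]
r1 m[B→φ5] = [0, 0, 0, 0]
r1 m[B→φ6] = [0, 0, 0, 0]
r1 m[B→φ7] = [0, 0, 0, 0]
r1 m[R→φ0] = [0, 0, 0, 0]
r1 m[R→φ7] = [0, 0, 0, 0]
r1 m[J→φ3] = [0, 0, 0, 0]
r1 m[N→φ6] = [0, 0, 0, 0]
r2 m[φ0→M] = [5, 0, 3, 0]
r2 m[φ0→R] = [4, 0, 2, 0]
r2 m[φ1→M] = [0, 1, 1, 0]
r2 m[φ1→A] = [0, 1, 7, 0]
r2 m[φ2→Q] = [7, 0, 6, 0]
r2 m[φ2→A] = [1, 0, 0, 3]
r2 m[φ3→M] = [1, 2, 1, 4]
r2 m[φ3→J] = [4, 7, 1, 2]
r2 m[φ4→M] = [0, 2, 0, 1]
r2 m[φ4→S] = [1, 0, 0, 0]
r2 m[φ5→Q] = [0, 0, 0, 4]
r2 m[φ5→B] = [0, 0, 0, 0]
r2 m[φ6→B] = [4, 0, 5, 3]
r2 m[φ6→N] = [0, 3, 6, 0]
r2 m[φ7→B] = [0, 1, 1, 2]
r2 m[φ7→R] = [3, 0, 1, 1]
r2 m[M→φ0] = [1, 5, 2, 5]
r2 m[M→φ1] = [6, 4, 4, 5]
r2 m[M→φ3] = [5, 3, 4, 1]
r2 m[M→φ4] = [6, 3, 5, 4]
r2 m[Q→φ2] = [0, 0, 0, 4]
r2 m[Q→φ5] = [7, 0, 6, 0]
r2 m[S→φ4] = [0, 0, 0, 0]
r2 m[A→φ1] = [1, 0, 0, 3]
r2 m[A→φ2] = [0, 1, 7, 0]
r2 m[B→φ5] = [4, 1, 6, 5]
r2 m[B→φ6] = [0, 1, 1, 2]
r2 m[B→φ7] = [4, 0, 5, 3]
r2 m[R→φ0] = [3, 0, 1, 1]
r2 m[R→φ7] = [4, 0, 2, 0]
r2 m[J→φ3] = [0, 0, 0, 0]
r2 m[N→φ6] = [0, 0, 0, 0]
r3 m[φ0→M] = [6, 1, 4, 0]
r3 m[φ0→R] = [6, 5, 5, 5]
r3 m[φ1→M] = [3, 2, 1, 1]
r3 m[φ1→A] = [5, 5, 12, 5]
r3 m[φ2→Q] = [7, 6, 6, 1]
r3 m[φ2→A] = [5, 4, 0, 6]
r3 m[φ3→M] = [1, 2, 1, 4]
r3 m[φ3→J] = [5, 9, 5, 5]
r3 m[φ4→M] = [0, 2, 0, 1]
r3 m[φ4→S] = [7, 5, 5, 5]
r3 m[φ5→Q] = [4, 1, 5, 5]
r3 m[φ5→B] = [5, 0, 7, 6]
r3 m[φ6→B] = [4, 0, 5, 3]
r3 m[φ6→N] = [1, 5, 7, 1]
r3 m[φ7→B] = [0, 3, 1, 2]
r3 m[φ7→R] = [3, 4, 1, 5]
r3 m[M→φ0] = [1, 5, 2, 5]
r3 m[M→φ1] = [6, 4, 4, 5]
r3 m[M→φ3] = [5, 3, 4, 1]
r3 m[M→φ4] = [6, 3, 5, 4]
r3 m[Q→φ2] = [0, 0, 0, 4]
r3 m[Q→φ5] = [7, 0, 6, 0]
r3 m[S→φ4] = [0, 0, 0, 0]
r3 m[A→φ1] = [1, 0, 0, 3]
r3 m[A→φ2] = [0, 1, 7, 0]
r3 m[B→φ5] = [4, 1, 6, 5]
r3 m[B→φ6] = [0, 1, 1, 2]
r3 m[B→φ7] = [4, 0, 5, 3]
r3 m[R→φ0] = [3, 0, 1, 1]
r3 m[R→φ7] = [4, 0, 2, 0]
r3 m[J→φ3] = [0, 0, 0, 0]
r3 m[N→φ6] = [0, 0, 0, 0]
r4 m[φ0→M] = [6, 1, 4, 0]
r4 m[φ0→R] = [6, 5, 5, 5]
r4 m[φ1→M] = [3, 2, 1, 1]
r4 m[φ1→A] = [5, 5, 12, 5]
r4 m[φ2→Q] = [7, 6, 6, 1]
r4 m[φ2→A] = [5, 4, 0, 6]
r4 m[φ3→M] = [1, 2, 1, 4]
r4 m[φ3→J] = [5, 9, 5, 5]
r4 m[φ4→M] = [0, 2, 0, 1]
r4 m[φ4→S] = [7, 5, 5, 5]
r4 m[φ5→Q] = [4, 1, 5, 5]
r4 m[φ5→B] = [5, 0, 7, 6]
r4 m[φ6→B] = [4, 0, 5, 3]
r4 m[φ6→N] = [1, 5, 7, 1]
r4 m[φ7→B] = [0, 3, 1, 2]
r4 m[φ7→R] = [3, 4, 1, 5]
r4 m[M→φ0] = [4, 6, 2, 6]
r4 m[M→φ1] = [7, 5, 5, 5]
r4 m[M→φ3] = [9, 5, 5, 2]
r4 m[M→φ4] = [10, 5, 6, 5]
r4 m[Q→φ2] = [4, 1, 5, 5]
r4 m[Q→φ5] = [7, 6, 6, 1]
r4 m[S→φ4] = [0, 0, 0, 0]
r4 m[A→φ1] = [5, 4, 0, 6]
r4 m[A→φ2] = [5, 5, 12, 5]
r4 m[B→φ5] = [4, 3, 6, 5]
r4 m[B→φ6] = [5, 3, 8, 8]
r4 m[B→φ7] = [9, 0, 12, 9]
r4 m[R→φ0] = [3, 4, 1, 5]
r4 m[R→φ7] = [6, 5, 5, 5]
r4 m[J→φ3] = [0, 0, 0, 0]
r4 m[N→φ6] = [0, 0, 0, 0]
r5 m[φ0→M] = [7, 3, 4, 4]
r5 m[φ0→R] = [7, 6, 5, 6]
r5 m[φ1→M] = [6, 6, 5, 5]
r5 m[φ1→A] = [5, 6, 12, 6]
r5 m[φ2→Q] = [12, 11, 11, 5]
r5 m[φ2→A] = [6, 5, 1, 8]
r5 m[φ3→M] = [1, 2, 1, 4]
r5 m[φ3→J] = [6, 10, 6, 7]
r5 m[φ4→M] = [0, 2, 0, 1]
r5 m[φ4→S] = [11, 6, 7, 6]
r5 m[φ5→Q] = [4, 3, 5, 7]
r5 m[φ5→B] = [6, 5, 7, 6]
r5 m[φ6→B] = [4, 0, 5, 3]
r5 m[φ6→N] = [3, 9, 10, 3]
r5 m[φ7→B] = [5, 6, 6, 7]
r5 m[φ7→R] = [3, 9, 1, 9]
r5 m[M→φ0] = [4, 6, 2, 6]
r5 m[M→φ1] = [7, 5, 5, 5]
r5 m[M→φ3] = [9, 5, 5, 2]
r5 m[M→φ4] = [10, 5, 6, 5]
r5 m[Q→φ2] = [4, 1, 5, 5]
r5 m[Q→φ5] = [7, 6, 6, 1]
r5 m[S→φ4] = [0, 0, 0, 0]
r5 m[A→φ1] = [5, 4, 0, 6]
r5 m[A→φ2] = [5, 5, 12, 5]
r5 m[B→φ5] = [4, 3, 6, 5]
r5 m[B→φ6] = [5, 3, 8, 8]
r5 m[B→φ7] = [9, 0, 12, 9]
r5 m[R→φ0] = [3, 4, 1, 5]
r5 m[R→φ7] = [6, 5, 5, 5]
r5 m[J→φ3] = [0, 0, 0, 0]
r5 m[N→φ6] = [0, 0, 0, 0]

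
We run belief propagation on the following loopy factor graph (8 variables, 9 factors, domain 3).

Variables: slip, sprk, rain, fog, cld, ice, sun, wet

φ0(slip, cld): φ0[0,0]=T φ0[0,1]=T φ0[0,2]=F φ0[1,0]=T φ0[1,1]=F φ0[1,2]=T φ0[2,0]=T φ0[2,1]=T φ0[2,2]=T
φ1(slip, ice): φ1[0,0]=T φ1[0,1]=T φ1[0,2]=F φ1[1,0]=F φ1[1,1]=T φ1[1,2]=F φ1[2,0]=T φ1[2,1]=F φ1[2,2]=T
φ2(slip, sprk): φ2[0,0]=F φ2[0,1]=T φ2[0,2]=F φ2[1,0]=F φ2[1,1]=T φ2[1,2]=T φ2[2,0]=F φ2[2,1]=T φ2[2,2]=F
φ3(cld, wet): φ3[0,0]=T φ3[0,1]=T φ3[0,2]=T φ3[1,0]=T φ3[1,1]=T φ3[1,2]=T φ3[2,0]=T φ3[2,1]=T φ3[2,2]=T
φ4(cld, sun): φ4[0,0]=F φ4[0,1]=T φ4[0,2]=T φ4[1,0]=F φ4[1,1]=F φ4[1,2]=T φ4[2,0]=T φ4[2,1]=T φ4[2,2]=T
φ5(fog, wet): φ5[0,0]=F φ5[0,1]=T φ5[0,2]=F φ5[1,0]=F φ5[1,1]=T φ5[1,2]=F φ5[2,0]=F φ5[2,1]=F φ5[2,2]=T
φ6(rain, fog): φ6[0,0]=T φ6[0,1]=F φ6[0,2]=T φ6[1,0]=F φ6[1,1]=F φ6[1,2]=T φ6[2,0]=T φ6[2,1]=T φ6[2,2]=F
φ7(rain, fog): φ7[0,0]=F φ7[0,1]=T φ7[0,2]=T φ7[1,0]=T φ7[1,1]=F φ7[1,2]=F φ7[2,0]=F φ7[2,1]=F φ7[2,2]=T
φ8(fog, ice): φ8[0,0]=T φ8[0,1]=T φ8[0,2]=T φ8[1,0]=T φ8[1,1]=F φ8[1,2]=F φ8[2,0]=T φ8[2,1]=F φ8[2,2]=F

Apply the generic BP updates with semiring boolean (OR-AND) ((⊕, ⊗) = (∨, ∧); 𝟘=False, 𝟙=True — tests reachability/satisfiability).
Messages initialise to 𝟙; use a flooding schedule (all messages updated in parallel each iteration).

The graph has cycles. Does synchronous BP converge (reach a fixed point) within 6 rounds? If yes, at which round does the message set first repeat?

init: all messages = 𝟙 over 3 values
r1 m[φ0→slip] = [T, T, T]
r1 m[φ0→cld] = [T, T, T]
r1 m[φ1→slip] = [T, T, T]
r1 m[φ1→ice] = [T, T, T]
r1 m[φ2→slip] = [T, T, T]
r1 m[φ2→sprk] = [F, T, T]
r1 m[φ3→cld] = [T, T, T]
r1 m[φ3→wet] = [T, T, T]
r1 m[φ4→cld] = [T, T, T]
r1 m[φ4→sun] = [T, T, T]
r1 m[φ5→fog] = [T, T, T]
r1 m[φ5→wet] = [F, T, T]
r1 m[φ6→rain] = [T, T, T]
r1 m[φ6→fog] = [T, T, T]
r1 m[φ7→rain] = [T, T, T]
r1 m[φ7→fog] = [T, T, T]
r1 m[φ8→fog] = [T, T, T]
r1 m[φ8→ice] = [T, T, T]
r1 m[slip→φ0] = [T, T, T]
r1 m[slip→φ1] = [T, T, T]
r1 m[slip→φ2] = [T, T, T]
r1 m[sprk→φ2] = [T, T, T]
r1 m[rain→φ6] = [T, T, T]
r1 m[rain→φ7] = [T, T, T]
r1 m[fog→φ5] = [T, T, T]
r1 m[fog→φ6] = [T, T, T]
r1 m[fog→φ7] = [T, T, T]
r1 m[fog→φ8] = [T, T, T]
r1 m[cld→φ0] = [T, T, T]
r1 m[cld→φ3] = [T, T, T]
r1 m[cld→φ4] = [T, T, T]
r1 m[ice→φ1] = [T, T, T]
r1 m[ice→φ8] = [T, T, T]
r1 m[sun→φ4] = [T, T, T]
r1 m[wet→φ3] = [T, T, T]
r1 m[wet→φ5] = [T, T, T]
r2 m[φ0→slip] = [T, T, T]
r2 m[φ0→cld] = [T, T, T]
r2 m[φ1→slip] = [T, T, T]
r2 m[φ1→ice] = [T, T, T]
r2 m[φ2→slip] = [T, T, T]
r2 m[φ2→sprk] = [F, T, T]
r2 m[φ3→cld] = [T, T, T]
r2 m[φ3→wet] = [T, T, T]
r2 m[φ4→cld] = [T, T, T]
r2 m[φ4→sun] = [T, T, T]
r2 m[φ5→fog] = [T, T, T]
r2 m[φ5→wet] = [F, T, T]
r2 m[φ6→rain] = [T, T, T]
r2 m[φ6→fog] = [T, T, T]
r2 m[φ7→rain] = [T, T, T]
r2 m[φ7→fog] = [T, T, T]
r2 m[φ8→fog] = [T, T, T]
r2 m[φ8→ice] = [T, T, T]
r2 m[slip→φ0] = [T, T, T]
r2 m[slip→φ1] = [T, T, T]
r2 m[slip→φ2] = [T, T, T]
r2 m[sprk→φ2] = [T, T, T]
r2 m[rain→φ6] = [T, T, T]
r2 m[rain→φ7] = [T, T, T]
r2 m[fog→φ5] = [T, T, T]
r2 m[fog→φ6] = [T, T, T]
r2 m[fog→φ7] = [T, T, T]
r2 m[fog→φ8] = [T, T, T]
r2 m[cld→φ0] = [T, T, T]
r2 m[cld→φ3] = [T, T, T]
r2 m[cld→φ4] = [T, T, T]
r2 m[ice→φ1] = [T, T, T]
r2 m[ice→φ8] = [T, T, T]
r2 m[sun→φ4] = [T, T, T]
r2 m[wet→φ3] = [F, T, T]
r2 m[wet→φ5] = [T, T, T]
r3 m[φ0→slip] = [T, T, T]
r3 m[φ0→cld] = [T, T, T]
r3 m[φ1→slip] = [T, T, T]
r3 m[φ1→ice] = [T, T, T]
r3 m[φ2→slip] = [T, T, T]
r3 m[φ2→sprk] = [F, T, T]
r3 m[φ3→cld] = [T, T, T]
r3 m[φ3→wet] = [T, T, T]
r3 m[φ4→cld] = [T, T, T]
r3 m[φ4→sun] = [T, T, T]
r3 m[φ5→fog] = [T, T, T]
r3 m[φ5→wet] = [F, T, T]
r3 m[φ6→rain] = [T, T, T]
r3 m[φ6→fog] = [T, T, T]
r3 m[φ7→rain] = [T, T, T]
r3 m[φ7→fog] = [T, T, T]
r3 m[φ8→fog] = [T, T, T]
r3 m[φ8→ice] = [T, T, T]
r3 m[slip→φ0] = [T, T, T]
r3 m[slip→φ1] = [T, T, T]
r3 m[slip→φ2] = [T, T, T]
r3 m[sprk→φ2] = [T, T, T]
r3 m[rain→φ6] = [T, T, T]
r3 m[rain→φ7] = [T, T, T]
r3 m[fog→φ5] = [T, T, T]
r3 m[fog→φ6] = [T, T, T]
r3 m[fog→φ7] = [T, T, T]
r3 m[fog→φ8] = [T, T, T]
r3 m[cld→φ0] = [T, T, T]
r3 m[cld→φ3] = [T, T, T]
r3 m[cld→φ4] = [T, T, T]
r3 m[ice→φ1] = [T, T, T]
r3 m[ice→φ8] = [T, T, T]
r3 m[sun→φ4] = [T, T, T]
r3 m[wet→φ3] = [F, T, T]
r3 m[wet→φ5] = [T, T, T]
fixed point reached at round 3
messages reach a fixed point at round 3

CONVERGED at round 3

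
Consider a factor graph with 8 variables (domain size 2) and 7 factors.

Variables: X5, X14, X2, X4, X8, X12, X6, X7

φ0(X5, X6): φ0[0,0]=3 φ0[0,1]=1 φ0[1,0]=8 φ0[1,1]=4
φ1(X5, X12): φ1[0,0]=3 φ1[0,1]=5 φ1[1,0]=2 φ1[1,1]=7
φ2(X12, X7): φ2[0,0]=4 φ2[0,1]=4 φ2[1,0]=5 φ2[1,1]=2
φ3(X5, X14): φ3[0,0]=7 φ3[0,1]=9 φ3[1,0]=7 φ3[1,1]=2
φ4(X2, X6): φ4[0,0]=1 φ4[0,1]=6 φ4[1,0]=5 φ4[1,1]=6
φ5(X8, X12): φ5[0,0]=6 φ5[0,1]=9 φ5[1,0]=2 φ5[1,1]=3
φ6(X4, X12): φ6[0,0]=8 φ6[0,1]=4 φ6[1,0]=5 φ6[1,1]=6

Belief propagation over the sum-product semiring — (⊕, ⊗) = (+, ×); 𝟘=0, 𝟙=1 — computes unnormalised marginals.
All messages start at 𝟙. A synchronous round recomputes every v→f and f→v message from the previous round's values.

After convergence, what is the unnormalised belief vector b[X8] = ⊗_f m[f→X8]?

b[X8] = [7299072, 2433024]

init: all messages = 𝟙 over 2 values
r1 m[φ0→X5] = [4, 12]
r1 m[φ0→X6] = [11, 5]
r1 m[φ1→X5] = [8, 9]
r1 m[φ1→X12] = [5, 12]
r1 m[φ2→X12] = [8, 7]
r1 m[φ2→X7] = [9, 6]
r1 m[φ3→X5] = [16, 9]
r1 m[φ3→X14] = [14, 11]
r1 m[φ4→X2] = [7, 11]
r1 m[φ4→X6] = [6, 12]
r1 m[φ5→X8] = [15, 5]
r1 m[φ5→X12] = [8, 12]
r1 m[φ6→X4] = [12, 11]
r1 m[φ6→X12] = [13, 10]
r1 m[X5→φ0] = [1, 1]
r1 m[X5→φ1] = [1, 1]
r1 m[X5→φ3] = [1, 1]
r1 m[X14→φ3] = [1, 1]
r1 m[X2→φ4] = [1, 1]
r1 m[X4→φ6] = [1, 1]
r1 m[X8→φ5] = [1, 1]
r1 m[X12→φ1] = [1, 1]
r1 m[X12→φ2] = [1, 1]
r1 m[X12→φ5] = [1, 1]
r1 m[X12→φ6] = [1, 1]
r1 m[X6→φ0] = [1, 1]
r1 m[X6→φ4] = [1, 1]
r1 m[X7→φ2] = [1, 1]
r2 m[φ0→X5] = [4, 12]
r2 m[φ0→X6] = [11, 5]
r2 m[φ1→X5] = [8, 9]
r2 m[φ1→X12] = [5, 12]
r2 m[φ2→X12] = [8, 7]
r2 m[φ2→X7] = [9, 6]
r2 m[φ3→X5] = [16, 9]
r2 m[φ3→X14] = [14, 11]
r2 m[φ4→X2] = [7, 11]
r2 m[φ4→X6] = [6, 12]
r2 m[φ5→X8] = [15, 5]
r2 m[φ5→X12] = [8, 12]
r2 m[φ6→X4] = [12, 11]
r2 m[φ6→X12] = [13, 10]
r2 m[X5→φ0] = [128, 81]
r2 m[X5→φ1] = [64, 108]
r2 m[X5→φ3] = [32, 108]
r2 m[X14→φ3] = [1, 1]
r2 m[X2→φ4] = [1, 1]
r2 m[X4→φ6] = [1, 1]
r2 m[X8→φ5] = [1, 1]
r2 m[X12→φ1] = [832, 840]
r2 m[X12→φ2] = [520, 1440]
r2 m[X12→φ5] = [520, 840]
r2 m[X12→φ6] = [320, 1008]
r2 m[X6→φ0] = [6, 12]
r2 m[X6→φ4] = [11, 5]
r2 m[X7→φ2] = [1, 1]
r3 m[φ0→X5] = [30, 96]
r3 m[φ0→X6] = [1032, 452]
r3 m[φ1→X5] = [6696, 7544]
r3 m[φ1→X12] = [408, 1076]
r3 m[φ2→X12] = [8, 7]
r3 m[φ2→X7] = [9280, 4960]
r3 m[φ3→X5] = [16, 9]
r3 m[φ3→X14] = [980, 504]
r3 m[φ4→X2] = [41, 85]
r3 m[φ4→X6] = [6, 12]
r3 m[φ5→X8] = [10680, 3560]
r3 m[φ5→X12] = [8, 12]
r3 m[φ6→X4] = [6592, 7648]
r3 m[φ6→X12] = [13, 10]
r3 m[X5→φ0] = [128, 81]
r3 m[X5→φ1] = [64, 108]
r3 m[X5→φ3] = [32, 108]
r3 m[X14→φ3] = [1, 1]
r3 m[X2→φ4] = [1, 1]
r3 m[X4→φ6] = [1, 1]
r3 m[X8→φ5] = [1, 1]
r3 m[X12→φ1] = [832, 840]
r3 m[X12→φ2] = [520, 1440]
r3 m[X12→φ5] = [520, 840]
r3 m[X12→φ6] = [320, 1008]
r3 m[X6→φ0] = [6, 12]
r3 m[X6→φ4] = [11, 5]
r3 m[X7→φ2] = [1, 1]
r4 m[φ0→X5] = [30, 96]
r4 m[φ0→X6] = [1032, 452]
r4 m[φ1→X5] = [6696, 7544]
r4 m[φ1→X12] = [408, 1076]
r4 m[φ2→X12] = [8, 7]
r4 m[φ2→X7] = [9280, 4960]
r4 m[φ3→X5] = [16, 9]
r4 m[φ3→X14] = [980, 504]
r4 m[φ4→X2] = [41, 85]
r4 m[φ4→X6] = [6, 12]
r4 m[φ5→X8] = [10680, 3560]
r4 m[φ5→X12] = [8, 12]
r4 m[φ6→X4] = [6592, 7648]
r4 m[φ6→X12] = [13, 10]
r4 m[X5→φ0] = [107136, 67896]
r4 m[X5→φ1] = [480, 864]
r4 m[X5→φ3] = [200880, 724224]
r4 m[X14→φ3] = [1, 1]
r4 m[X2→φ4] = [1, 1]
r4 m[X4→φ6] = [1, 1]
r4 m[X8→φ5] = [1, 1]
r4 m[X12→φ1] = [832, 840]
r4 m[X12→φ2] = [42432, 129120]
r4 m[X12→φ5] = [42432, 75320]
r4 m[X12→φ6] = [26112, 90384]
r4 m[X6→φ0] = [6, 12]
r4 m[X6→φ4] = [1032, 452]
r4 m[X7→φ2] = [1, 1]
r5 m[φ0→X5] = [30, 96]
r5 m[φ0→X6] = [864576, 378720]
r5 m[φ1→X5] = [6696, 7544]
r5 m[φ1→X12] = [3168, 8448]
r5 m[φ2→X12] = [8, 7]
r5 m[φ2→X7] = [815328, 427968]
r5 m[φ3→X5] = [16, 9]
r5 m[φ3→X14] = [6475728, 3256368]
r5 m[φ4→X2] = [3744, 7872]
r5 m[φ4→X6] = [6, 12]
r5 m[φ5→X8] = [932472, 310824]
r5 m[φ5→X12] = [8, 12]
r5 m[φ6→X4] = [570432, 672864]
r5 m[φ6→X12] = [13, 10]
r5 m[X5→φ0] = [107136, 67896]
r5 m[X5→φ1] = [480, 864]
r5 m[X5→φ3] = [200880, 724224]
r5 m[X14→φ3] = [1, 1]
r5 m[X2→φ4] = [1, 1]
r5 m[X4→φ6] = [1, 1]
r5 m[X8→φ5] = [1, 1]
r5 m[X12→φ1] = [832, 840]
r5 m[X12→φ2] = [42432, 129120]
r5 m[X12→φ5] = [42432, 75320]
r5 m[X12→φ6] = [26112, 90384]
r5 m[X6→φ0] = [6, 12]
r5 m[X6→φ4] = [1032, 452]
r5 m[X7→φ2] = [1, 1]
r6 m[φ0→X5] = [30, 96]
r6 m[φ0→X6] = [864576, 378720]
r6 m[φ1→X5] = [6696, 7544]
r6 m[φ1→X12] = [3168, 8448]
r6 m[φ2→X12] = [8, 7]
r6 m[φ2→X7] = [815328, 427968]
r6 m[φ3→X5] = [16, 9]
r6 m[φ3→X14] = [6475728, 3256368]
r6 m[φ4→X2] = [3744, 7872]
r6 m[φ4→X6] = [6, 12]
r6 m[φ5→X8] = [932472, 310824]
r6 m[φ5→X12] = [8, 12]
r6 m[φ6→X4] = [570432, 672864]
r6 m[φ6→X12] = [13, 10]
r6 m[X5→φ0] = [107136, 67896]
r6 m[X5→φ1] = [480, 864]
r6 m[X5→φ3] = [200880, 724224]
r6 m[X14→φ3] = [1, 1]
r6 m[X2→φ4] = [1, 1]
r6 m[X4→φ6] = [1, 1]
r6 m[X8→φ5] = [1, 1]
r6 m[X12→φ1] = [832, 840]
r6 m[X12→φ2] = [329472, 1013760]
r6 m[X12→φ5] = [329472, 591360]
r6 m[X12→φ6] = [202752, 709632]
r6 m[X6→φ0] = [6, 12]
r6 m[X6→φ4] = [864576, 378720]
r6 m[X7→φ2] = [1, 1]
r7 m[φ0→X5] = [30, 96]
r7 m[φ0→X6] = [864576, 378720]
r7 m[φ1→X5] = [6696, 7544]
r7 m[φ1→X12] = [3168, 8448]
r7 m[φ2→X12] = [8, 7]
r7 m[φ2→X7] = [6386688, 3345408]
r7 m[φ3→X5] = [16, 9]
r7 m[φ3→X14] = [6475728, 3256368]
r7 m[φ4→X2] = [3136896, 6595200]
r7 m[φ4→X6] = [6, 12]
r7 m[φ5→X8] = [7299072, 2433024]
r7 m[φ5→X12] = [8, 12]
r7 m[φ6→X4] = [4460544, 5271552]
r7 m[φ6→X12] = [13, 10]
r7 m[X5→φ0] = [107136, 67896]
r7 m[X5→φ1] = [480, 864]
r7 m[X5→φ3] = [200880, 724224]
r7 m[X14→φ3] = [1, 1]
r7 m[X2→φ4] = [1, 1]
r7 m[X4→φ6] = [1, 1]
r7 m[X8→φ5] = [1, 1]
r7 m[X12→φ1] = [832, 840]
r7 m[X12→φ2] = [329472, 1013760]
r7 m[X12→φ5] = [329472, 591360]
r7 m[X12→φ6] = [202752, 709632]
r7 m[X6→φ0] = [6, 12]
r7 m[X6→φ4] = [864576, 378720]
r7 m[X7→φ2] = [1, 1]
r8 m[φ0→X5] = [30, 96]
r8 m[φ0→X6] = [864576, 378720]
r8 m[φ1→X5] = [6696, 7544]
r8 m[φ1→X12] = [3168, 8448]
r8 m[φ2→X12] = [8, 7]
r8 m[φ2→X7] = [6386688, 3345408]
r8 m[φ3→X5] = [16, 9]
r8 m[φ3→X14] = [6475728, 3256368]
r8 m[φ4→X2] = [3136896, 6595200]
r8 m[φ4→X6] = [6, 12]
r8 m[φ5→X8] = [7299072, 2433024]
r8 m[φ5→X12] = [8, 12]
r8 m[φ6→X4] = [4460544, 5271552]
r8 m[φ6→X12] = [13, 10]
r8 m[X5→φ0] = [107136, 67896]
r8 m[X5→φ1] = [480, 864]
r8 m[X5→φ3] = [200880, 724224]
r8 m[X14→φ3] = [1, 1]
r8 m[X2→φ4] = [1, 1]
r8 m[X4→φ6] = [1, 1]
r8 m[X8→φ5] = [1, 1]
r8 m[X12→φ1] = [832, 840]
r8 m[X12→φ2] = [329472, 1013760]
r8 m[X12→φ5] = [329472, 591360]
r8 m[X12→φ6] = [202752, 709632]
r8 m[X6→φ0] = [6, 12]
r8 m[X6→φ4] = [864576, 378720]
r8 m[X7→φ2] = [1, 1]
fixed point reached at round 8
b[X8] = ⊗ incoming = [7299072, 2433024]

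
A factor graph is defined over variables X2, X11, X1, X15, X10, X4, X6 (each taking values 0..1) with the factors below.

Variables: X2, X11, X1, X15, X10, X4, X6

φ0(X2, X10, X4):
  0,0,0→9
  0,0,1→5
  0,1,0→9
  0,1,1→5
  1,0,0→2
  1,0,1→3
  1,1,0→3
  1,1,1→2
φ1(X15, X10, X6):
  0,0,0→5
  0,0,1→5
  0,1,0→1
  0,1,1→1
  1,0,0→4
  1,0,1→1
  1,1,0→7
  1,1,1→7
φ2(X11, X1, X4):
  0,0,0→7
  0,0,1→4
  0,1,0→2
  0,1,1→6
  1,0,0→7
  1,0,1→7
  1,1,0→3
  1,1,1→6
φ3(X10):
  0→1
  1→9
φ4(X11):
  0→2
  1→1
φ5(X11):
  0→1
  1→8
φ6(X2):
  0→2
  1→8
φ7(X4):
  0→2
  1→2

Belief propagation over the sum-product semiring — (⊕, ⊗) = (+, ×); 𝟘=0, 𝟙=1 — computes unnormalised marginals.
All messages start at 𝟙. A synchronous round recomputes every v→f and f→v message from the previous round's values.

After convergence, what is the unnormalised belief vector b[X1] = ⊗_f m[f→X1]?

b[X1] = [1462632, 877728]

init: all messages = 𝟙 over 2 values
r1 m[φ0→X2] = [28, 10]
r1 m[φ0→X10] = [19, 19]
r1 m[φ0→X4] = [23, 15]
r1 m[φ1→X15] = [12, 19]
r1 m[φ1→X10] = [15, 16]
r1 m[φ1→X6] = [17, 14]
r1 m[φ2→X11] = [19, 23]
r1 m[φ2→X1] = [25, 17]
r1 m[φ2→X4] = [19, 23]
r1 m[φ3→X10] = [1, 9]
r1 m[φ4→X11] = [2, 1]
r1 m[φ5→X11] = [1, 8]
r1 m[φ6→X2] = [2, 8]
r1 m[φ7→X4] = [2, 2]
r1 m[X2→φ0] = [1, 1]
r1 m[X2→φ6] = [1, 1]
r1 m[X11→φ2] = [1, 1]
r1 m[X11→φ4] = [1, 1]
r1 m[X11→φ5] = [1, 1]
r1 m[X1→φ2] = [1, 1]
r1 m[X15→φ1] = [1, 1]
r1 m[X10→φ0] = [1, 1]
r1 m[X10→φ1] = [1, 1]
r1 m[X10→φ3] = [1, 1]
r1 m[X4→φ0] = [1, 1]
r1 m[X4→φ2] = [1, 1]
r1 m[X4→φ7] = [1, 1]
r1 m[X6→φ1] = [1, 1]
r2 m[φ0→X2] = [28, 10]
r2 m[φ0→X10] = [19, 19]
r2 m[φ0→X4] = [23, 15]
r2 m[φ1→X15] = [12, 19]
r2 m[φ1→X10] = [15, 16]
r2 m[φ1→X6] = [17, 14]
r2 m[φ2→X11] = [19, 23]
r2 m[φ2→X1] = [25, 17]
r2 m[φ2→X4] = [19, 23]
r2 m[φ3→X10] = [1, 9]
r2 m[φ4→X11] = [2, 1]
r2 m[φ5→X11] = [1, 8]
r2 m[φ6→X2] = [2, 8]
r2 m[φ7→X4] = [2, 2]
r2 m[X2→φ0] = [2, 8]
r2 m[X2→φ6] = [28, 10]
r2 m[X11→φ2] = [2, 8]
r2 m[X11→φ4] = [19, 184]
r2 m[X11→φ5] = [38, 23]
r2 m[X1→φ2] = [1, 1]
r2 m[X15→φ1] = [1, 1]
r2 m[X10→φ0] = [15, 144]
r2 m[X10→φ1] = [19, 171]
r2 m[X10→φ3] = [285, 304]
r2 m[X4→φ0] = [38, 46]
r2 m[X4→φ2] = [46, 30]
r2 m[X4→φ7] = [437, 345]
r2 m[X6→φ1] = [1, 1]
r3 m[φ0→X2] = [90948, 32874]
r3 m[φ0→X10] = [2856, 2792]
r3 m[φ0→X4] = [6558, 4254]
r3 m[φ1→X15] = [532, 2489]
r3 m[φ1→X10] = [15, 16]
r3 m[φ1→X6] = [1539, 1482]
r3 m[φ2→X11] = [714, 850]
r3 m[φ2→X1] = [5140, 3088]
r3 m[φ2→X4] = [98, 124]
r3 m[φ3→X10] = [1, 9]
r3 m[φ4→X11] = [2, 1]
r3 m[φ5→X11] = [1, 8]
r3 m[φ6→X2] = [2, 8]
r3 m[φ7→X4] = [2, 2]
r3 m[X2→φ0] = [2, 8]
r3 m[X2→φ6] = [28, 10]
r3 m[X11→φ2] = [2, 8]
r3 m[X11→φ4] = [19, 184]
r3 m[X11→φ5] = [38, 23]
r3 m[X1→φ2] = [1, 1]
r3 m[X15→φ1] = [1, 1]
r3 m[X10→φ0] = [15, 144]
r3 m[X10→φ1] = [19, 171]
r3 m[X10→φ3] = [285, 304]
r3 m[X4→φ0] = [38, 46]
r3 m[X4→φ2] = [46, 30]
r3 m[X4→φ7] = [437, 345]
r3 m[X6→φ1] = [1, 1]
r4 m[φ0→X2] = [90948, 32874]
r4 m[φ0→X10] = [2856, 2792]
r4 m[φ0→X4] = [6558, 4254]
r4 m[φ1→X15] = [532, 2489]
r4 m[φ1→X10] = [15, 16]
r4 m[φ1→X6] = [1539, 1482]
r4 m[φ2→X11] = [714, 850]
r4 m[φ2→X1] = [5140, 3088]
r4 m[φ2→X4] = [98, 124]
r4 m[φ3→X10] = [1, 9]
r4 m[φ4→X11] = [2, 1]
r4 m[φ5→X11] = [1, 8]
r4 m[φ6→X2] = [2, 8]
r4 m[φ7→X4] = [2, 2]
r4 m[X2→φ0] = [2, 8]
r4 m[X2→φ6] = [90948, 32874]
r4 m[X11→φ2] = [2, 8]
r4 m[X11→φ4] = [714, 6800]
r4 m[X11→φ5] = [1428, 850]
r4 m[X1→φ2] = [1, 1]
r4 m[X15→φ1] = [1, 1]
r4 m[X10→φ0] = [15, 144]
r4 m[X10→φ1] = [2856, 25128]
r4 m[X10→φ3] = [42840, 44672]
r4 m[X4→φ0] = [196, 248]
r4 m[X4→φ2] = [13116, 8508]
r4 m[X4→φ7] = [642684, 527496]
r4 m[X6→φ1] = [1, 1]
r5 m[φ0→X2] = [477636, 173136]
r5 m[φ0→X10] = [15096, 14680]
r5 m[φ0→X4] = [6558, 4254]
r5 m[φ1→X15] = [78816, 366072]
r5 m[φ1→X10] = [15, 16]
r5 m[φ1→X6] = [226728, 218160]
r5 m[φ2→X11] = [203124, 241764]
r5 m[φ2→X1] = [1462632, 877728]
r5 m[φ2→X4] = [98, 124]
r5 m[φ3→X10] = [1, 9]
r5 m[φ4→X11] = [2, 1]
r5 m[φ5→X11] = [1, 8]
r5 m[φ6→X2] = [2, 8]
r5 m[φ7→X4] = [2, 2]
r5 m[X2→φ0] = [2, 8]
r5 m[X2→φ6] = [90948, 32874]
r5 m[X11→φ2] = [2, 8]
r5 m[X11→φ4] = [714, 6800]
r5 m[X11→φ5] = [1428, 850]
r5 m[X1→φ2] = [1, 1]
r5 m[X15→φ1] = [1, 1]
r5 m[X10→φ0] = [15, 144]
r5 m[X10→φ1] = [2856, 25128]
r5 m[X10→φ3] = [42840, 44672]
r5 m[X4→φ0] = [196, 248]
r5 m[X4→φ2] = [13116, 8508]
r5 m[X4→φ7] = [642684, 527496]
r5 m[X6→φ1] = [1, 1]
r6 m[φ0→X2] = [477636, 173136]
r6 m[φ0→X10] = [15096, 14680]
r6 m[φ0→X4] = [6558, 4254]
r6 m[φ1→X15] = [78816, 366072]
r6 m[φ1→X10] = [15, 16]
r6 m[φ1→X6] = [226728, 218160]
r6 m[φ2→X11] = [203124, 241764]
r6 m[φ2→X1] = [1462632, 877728]
r6 m[φ2→X4] = [98, 124]
r6 m[φ3→X10] = [1, 9]
r6 m[φ4→X11] = [2, 1]
r6 m[φ5→X11] = [1, 8]
r6 m[φ6→X2] = [2, 8]
r6 m[φ7→X4] = [2, 2]
r6 m[X2→φ0] = [2, 8]
r6 m[X2→φ6] = [477636, 173136]
r6 m[X11→φ2] = [2, 8]
r6 m[X11→φ4] = [203124, 1934112]
r6 m[X11→φ5] = [406248, 241764]
r6 m[X1→φ2] = [1, 1]
r6 m[X15→φ1] = [1, 1]
r6 m[X10→φ0] = [15, 144]
r6 m[X10→φ1] = [15096, 132120]
r6 m[X10→φ3] = [226440, 234880]
r6 m[X4→φ0] = [196, 248]
r6 m[X4→φ2] = [13116, 8508]
r6 m[X4→φ7] = [642684, 527496]
r6 m[X6→φ1] = [1, 1]
r7 m[φ0→X2] = [477636, 173136]
r7 m[φ0→X10] = [15096, 14680]
r7 m[φ0→X4] = [6558, 4254]
r7 m[φ1→X15] = [415200, 1925160]
r7 m[φ1→X10] = [15, 16]
r7 m[φ1→X6] = [1192824, 1147536]
r7 m[φ2→X11] = [203124, 241764]
r7 m[φ2→X1] = [1462632, 877728]
r7 m[φ2→X4] = [98, 124]
r7 m[φ3→X10] = [1, 9]
r7 m[φ4→X11] = [2, 1]
r7 m[φ5→X11] = [1, 8]
r7 m[φ6→X2] = [2, 8]
r7 m[φ7→X4] = [2, 2]
r7 m[X2→φ0] = [2, 8]
r7 m[X2→φ6] = [477636, 173136]
r7 m[X11→φ2] = [2, 8]
r7 m[X11→φ4] = [203124, 1934112]
r7 m[X11→φ5] = [406248, 241764]
r7 m[X1→φ2] = [1, 1]
r7 m[X15→φ1] = [1, 1]
r7 m[X10→φ0] = [15, 144]
r7 m[X10→φ1] = [15096, 132120]
r7 m[X10→φ3] = [226440, 234880]
r7 m[X4→φ0] = [196, 248]
r7 m[X4→φ2] = [13116, 8508]
r7 m[X4→φ7] = [642684, 527496]
r7 m[X6→φ1] = [1, 1]
r8 m[φ0→X2] = [477636, 173136]
r8 m[φ0→X10] = [15096, 14680]
r8 m[φ0→X4] = [6558, 4254]
r8 m[φ1→X15] = [415200, 1925160]
r8 m[φ1→X10] = [15, 16]
r8 m[φ1→X6] = [1192824, 1147536]
r8 m[φ2→X11] = [203124, 241764]
r8 m[φ2→X1] = [1462632, 877728]
r8 m[φ2→X4] = [98, 124]
r8 m[φ3→X10] = [1, 9]
r8 m[φ4→X11] = [2, 1]
r8 m[φ5→X11] = [1, 8]
r8 m[φ6→X2] = [2, 8]
r8 m[φ7→X4] = [2, 2]
r8 m[X2→φ0] = [2, 8]
r8 m[X2→φ6] = [477636, 173136]
r8 m[X11→φ2] = [2, 8]
r8 m[X11→φ4] = [203124, 1934112]
r8 m[X11→φ5] = [406248, 241764]
r8 m[X1→φ2] = [1, 1]
r8 m[X15→φ1] = [1, 1]
r8 m[X10→φ0] = [15, 144]
r8 m[X10→φ1] = [15096, 132120]
r8 m[X10→φ3] = [226440, 234880]
r8 m[X4→φ0] = [196, 248]
r8 m[X4→φ2] = [13116, 8508]
r8 m[X4→φ7] = [642684, 527496]
r8 m[X6→φ1] = [1, 1]
fixed point reached at round 8
b[X1] = ⊗ incoming = [1462632, 877728]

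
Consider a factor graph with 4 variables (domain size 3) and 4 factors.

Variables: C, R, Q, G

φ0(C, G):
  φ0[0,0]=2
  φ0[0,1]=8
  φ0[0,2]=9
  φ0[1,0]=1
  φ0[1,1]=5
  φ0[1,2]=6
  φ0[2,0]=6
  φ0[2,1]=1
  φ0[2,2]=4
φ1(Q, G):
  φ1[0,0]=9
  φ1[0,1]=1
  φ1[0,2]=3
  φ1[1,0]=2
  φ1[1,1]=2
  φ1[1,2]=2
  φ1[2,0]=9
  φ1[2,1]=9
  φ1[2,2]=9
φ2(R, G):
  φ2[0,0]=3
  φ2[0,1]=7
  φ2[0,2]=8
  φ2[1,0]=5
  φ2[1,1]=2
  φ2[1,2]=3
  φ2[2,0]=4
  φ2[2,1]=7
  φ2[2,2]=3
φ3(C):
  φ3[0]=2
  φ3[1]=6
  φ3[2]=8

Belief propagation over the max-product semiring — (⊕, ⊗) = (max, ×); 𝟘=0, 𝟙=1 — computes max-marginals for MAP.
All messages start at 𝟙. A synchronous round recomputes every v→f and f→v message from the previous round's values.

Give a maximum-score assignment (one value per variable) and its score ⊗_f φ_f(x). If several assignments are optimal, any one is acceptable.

assignment: (C=1, R=0, Q=2, G=2); score = 2592

init: all messages = 𝟙 over 3 values
r1 m[φ0→C] = [9, 6, 6]
r1 m[φ0→G] = [6, 8, 9]
r1 m[φ1→Q] = [9, 2, 9]
r1 m[φ1→G] = [9, 9, 9]
r1 m[φ2→R] = [8, 5, 7]
r1 m[φ2→G] = [5, 7, 8]
r1 m[φ3→C] = [2, 6, 8]
r1 m[C→φ0] = [1, 1, 1]
r1 m[C→φ3] = [1, 1, 1]
r1 m[R→φ2] = [1, 1, 1]
r1 m[Q→φ1] = [1, 1, 1]
r1 m[G→φ0] = [1, 1, 1]
r1 m[G→φ1] = [1, 1, 1]
r1 m[G→φ2] = [1, 1, 1]
r2 m[φ0→C] = [9, 6, 6]
r2 m[φ0→G] = [6, 8, 9]
r2 m[φ1→Q] = [9, 2, 9]
r2 m[φ1→G] = [9, 9, 9]
r2 m[φ2→R] = [8, 5, 7]
r2 m[φ2→G] = [5, 7, 8]
r2 m[φ3→C] = [2, 6, 8]
r2 m[C→φ0] = [2, 6, 8]
r2 m[C→φ3] = [9, 6, 6]
r2 m[R→φ2] = [1, 1, 1]
r2 m[Q→φ1] = [1, 1, 1]
r2 m[G→φ0] = [45, 63, 72]
r2 m[G→φ1] = [30, 56, 72]
r2 m[G→φ2] = [54, 72, 81]
r3 m[φ0→C] = [648, 432, 288]
r3 m[φ0→G] = [48, 30, 36]
r3 m[φ1→Q] = [270, 144, 648]
r3 m[φ1→G] = [9, 9, 9]
r3 m[φ2→R] = [648, 270, 504]
r3 m[φ2→G] = [5, 7, 8]
r3 m[φ3→C] = [2, 6, 8]
r3 m[C→φ0] = [2, 6, 8]
r3 m[C→φ3] = [9, 6, 6]
r3 m[R→φ2] = [1, 1, 1]
r3 m[Q→φ1] = [1, 1, 1]
r3 m[G→φ0] = [45, 63, 72]
r3 m[G→φ1] = [30, 56, 72]
r3 m[G→φ2] = [54, 72, 81]
r4 m[φ0→C] = [648, 432, 288]
r4 m[φ0→G] = [48, 30, 36]
r4 m[φ1→Q] = [270, 144, 648]
r4 m[φ1→G] = [9, 9, 9]
r4 m[φ2→R] = [648, 270, 504]
r4 m[φ2→G] = [5, 7, 8]
r4 m[φ3→C] = [2, 6, 8]
r4 m[C→φ0] = [2, 6, 8]
r4 m[C→φ3] = [648, 432, 288]
r4 m[R→φ2] = [1, 1, 1]
r4 m[Q→φ1] = [1, 1, 1]
r4 m[G→φ0] = [45, 63, 72]
r4 m[G→φ1] = [240, 210, 288]
r4 m[G→φ2] = [432, 270, 324]
r5 m[φ0→C] = [648, 432, 288]
r5 m[φ0→G] = [48, 30, 36]
r5 m[φ1→Q] = [2160, 576, 2592]
r5 m[φ1→G] = [9, 9, 9]
r5 m[φ2→R] = [2592, 2160, 1890]
r5 m[φ2→G] = [5, 7, 8]
r5 m[φ3→C] = [2, 6, 8]
r5 m[C→φ0] = [2, 6, 8]
r5 m[C→φ3] = [648, 432, 288]
r5 m[R→φ2] = [1, 1, 1]
r5 m[Q→φ1] = [1, 1, 1]
r5 m[G→φ0] = [45, 63, 72]
r5 m[G→φ1] = [240, 210, 288]
r5 m[G→φ2] = [432, 270, 324]
r6 m[φ0→C] = [648, 432, 288]
r6 m[φ0→G] = [48, 30, 36]
r6 m[φ1→Q] = [2160, 576, 2592]
r6 m[φ1→G] = [9, 9, 9]
r6 m[φ2→R] = [2592, 2160, 1890]
r6 m[φ2→G] = [5, 7, 8]
r6 m[φ3→C] = [2, 6, 8]
r6 m[C→φ0] = [2, 6, 8]
r6 m[C→φ3] = [648, 432, 288]
r6 m[R→φ2] = [1, 1, 1]
r6 m[Q→φ1] = [1, 1, 1]
r6 m[G→φ0] = [45, 63, 72]
r6 m[G→φ1] = [240, 210, 288]
r6 m[G→φ2] = [432, 270, 324]
fixed point reached at round 6
traceback from C: (C=1, R=0, Q=2, G=2), score=2592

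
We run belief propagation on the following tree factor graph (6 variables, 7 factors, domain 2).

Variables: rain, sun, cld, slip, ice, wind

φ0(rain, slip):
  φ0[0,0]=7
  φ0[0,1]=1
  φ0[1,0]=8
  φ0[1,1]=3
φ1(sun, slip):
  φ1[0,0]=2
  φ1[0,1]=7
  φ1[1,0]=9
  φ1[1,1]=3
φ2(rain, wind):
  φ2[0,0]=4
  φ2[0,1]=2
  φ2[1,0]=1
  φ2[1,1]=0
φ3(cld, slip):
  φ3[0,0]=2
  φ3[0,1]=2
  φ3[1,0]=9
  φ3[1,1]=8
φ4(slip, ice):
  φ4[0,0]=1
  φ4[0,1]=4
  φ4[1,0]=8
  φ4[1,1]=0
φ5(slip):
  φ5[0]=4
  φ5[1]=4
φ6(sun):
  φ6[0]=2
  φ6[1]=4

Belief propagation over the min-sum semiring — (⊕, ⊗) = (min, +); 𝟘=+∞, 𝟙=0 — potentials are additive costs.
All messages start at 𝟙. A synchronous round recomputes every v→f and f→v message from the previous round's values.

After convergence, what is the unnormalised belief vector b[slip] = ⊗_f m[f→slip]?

b[slip] = [19, 16]

init: all messages = 𝟙 over 2 values
r1 m[φ0→rain] = [1, 3]
r1 m[φ0→slip] = [7, 1]
r1 m[φ1→sun] = [2, 3]
r1 m[φ1→slip] = [2, 3]
r1 m[φ2→rain] = [2, 0]
r1 m[φ2→wind] = [1, 0]
r1 m[φ3→cld] = [2, 8]
r1 m[φ3→slip] = [2, 2]
r1 m[φ4→slip] = [1, 0]
r1 m[φ4→ice] = [1, 0]
r1 m[φ5→slip] = [4, 4]
r1 m[φ6→sun] = [2, 4]
r1 m[rain→φ0] = [0, 0]
r1 m[rain→φ2] = [0, 0]
r1 m[sun→φ1] = [0, 0]
r1 m[sun→φ6] = [0, 0]
r1 m[cld→φ3] = [0, 0]
r1 m[slip→φ0] = [0, 0]
r1 m[slip→φ1] = [0, 0]
r1 m[slip→φ3] = [0, 0]
r1 m[slip→φ4] = [0, 0]
r1 m[slip→φ5] = [0, 0]
r1 m[ice→φ4] = [0, 0]
r1 m[wind→φ2] = [0, 0]
r2 m[φ0→rain] = [1, 3]
r2 m[φ0→slip] = [7, 1]
r2 m[φ1→sun] = [2, 3]
r2 m[φ1→slip] = [2, 3]
r2 m[φ2→rain] = [2, 0]
r2 m[φ2→wind] = [1, 0]
r2 m[φ3→cld] = [2, 8]
r2 m[φ3→slip] = [2, 2]
r2 m[φ4→slip] = [1, 0]
r2 m[φ4→ice] = [1, 0]
r2 m[φ5→slip] = [4, 4]
r2 m[φ6→sun] = [2, 4]
r2 m[rain→φ0] = [2, 0]
r2 m[rain→φ2] = [1, 3]
r2 m[sun→φ1] = [2, 4]
r2 m[sun→φ6] = [2, 3]
r2 m[cld→φ3] = [0, 0]
r2 m[slip→φ0] = [9, 9]
r2 m[slip→φ1] = [14, 7]
r2 m[slip→φ3] = [14, 8]
r2 m[slip→φ4] = [15, 10]
r2 m[slip→φ5] = [12, 6]
r2 m[ice→φ4] = [0, 0]
r2 m[wind→φ2] = [0, 0]
r3 m[φ0→rain] = [10, 12]
r3 m[φ0→slip] = [8, 3]
r3 m[φ1→sun] = [14, 10]
r3 m[φ1→slip] = [4, 7]
r3 m[φ2→rain] = [2, 0]
r3 m[φ2→wind] = [4, 3]
r3 m[φ3→cld] = [10, 16]
r3 m[φ3→slip] = [2, 2]
r3 m[φ4→slip] = [1, 0]
r3 m[φ4→ice] = [16, 10]
r3 m[φ5→slip] = [4, 4]
r3 m[φ6→sun] = [2, 4]
r3 m[rain→φ0] = [2, 0]
r3 m[rain→φ2] = [1, 3]
r3 m[sun→φ1] = [2, 4]
r3 m[sun→φ6] = [2, 3]
r3 m[cld→φ3] = [0, 0]
r3 m[slip→φ0] = [9, 9]
r3 m[slip→φ1] = [14, 7]
r3 m[slip→φ3] = [14, 8]
r3 m[slip→φ4] = [15, 10]
r3 m[slip→φ5] = [12, 6]
r3 m[ice→φ4] = [0, 0]
r3 m[wind→φ2] = [0, 0]
r4 m[φ0→rain] = [10, 12]
r4 m[φ0→slip] = [8, 3]
r4 m[φ1→sun] = [14, 10]
r4 m[φ1→slip] = [4, 7]
r4 m[φ2→rain] = [2, 0]
r4 m[φ2→wind] = [4, 3]
r4 m[φ3→cld] = [10, 16]
r4 m[φ3→slip] = [2, 2]
r4 m[φ4→slip] = [1, 0]
r4 m[φ4→ice] = [16, 10]
r4 m[φ5→slip] = [4, 4]
r4 m[φ6→sun] = [2, 4]
r4 m[rain→φ0] = [2, 0]
r4 m[rain→φ2] = [10, 12]
r4 m[sun→φ1] = [2, 4]
r4 m[sun→φ6] = [14, 10]
r4 m[cld→φ3] = [0, 0]
r4 m[slip→φ0] = [11, 13]
r4 m[slip→φ1] = [15, 9]
r4 m[slip→φ3] = [17, 14]
r4 m[slip→φ4] = [18, 16]
r4 m[slip→φ5] = [15, 12]
r4 m[ice→φ4] = [0, 0]
r4 m[wind→φ2] = [0, 0]
r5 m[φ0→rain] = [14, 16]
r5 m[φ0→slip] = [8, 3]
r5 m[φ1→sun] = [16, 12]
r5 m[φ1→slip] = [4, 7]
r5 m[φ2→rain] = [2, 0]
r5 m[φ2→wind] = [13, 12]
r5 m[φ3→cld] = [16, 22]
r5 m[φ3→slip] = [2, 2]
r5 m[φ4→slip] = [1, 0]
r5 m[φ4→ice] = [19, 16]
r5 m[φ5→slip] = [4, 4]
r5 m[φ6→sun] = [2, 4]
r5 m[rain→φ0] = [2, 0]
r5 m[rain→φ2] = [10, 12]
r5 m[sun→φ1] = [2, 4]
r5 m[sun→φ6] = [14, 10]
r5 m[cld→φ3] = [0, 0]
r5 m[slip→φ0] = [11, 13]
r5 m[slip→φ1] = [15, 9]
r5 m[slip→φ3] = [17, 14]
r5 m[slip→φ4] = [18, 16]
r5 m[slip→φ5] = [15, 12]
r5 m[ice→φ4] = [0, 0]
r5 m[wind→φ2] = [0, 0]
r6 m[φ0→rain] = [14, 16]
r6 m[φ0→slip] = [8, 3]
r6 m[φ1→sun] = [16, 12]
r6 m[φ1→slip] = [4, 7]
r6 m[φ2→rain] = [2, 0]
r6 m[φ2→wind] = [13, 12]
r6 m[φ3→cld] = [16, 22]
r6 m[φ3→slip] = [2, 2]
r6 m[φ4→slip] = [1, 0]
r6 m[φ4→ice] = [19, 16]
r6 m[φ5→slip] = [4, 4]
r6 m[φ6→sun] = [2, 4]
r6 m[rain→φ0] = [2, 0]
r6 m[rain→φ2] = [14, 16]
r6 m[sun→φ1] = [2, 4]
r6 m[sun→φ6] = [16, 12]
r6 m[cld→φ3] = [0, 0]
r6 m[slip→φ0] = [11, 13]
r6 m[slip→φ1] = [15, 9]
r6 m[slip→φ3] = [17, 14]
r6 m[slip→φ4] = [18, 16]
r6 m[slip→φ5] = [15, 12]
r6 m[ice→φ4] = [0, 0]
r6 m[wind→φ2] = [0, 0]
r7 m[φ0→rain] = [14, 16]
r7 m[φ0→slip] = [8, 3]
r7 m[φ1→sun] = [16, 12]
r7 m[φ1→slip] = [4, 7]
r7 m[φ2→rain] = [2, 0]
r7 m[φ2→wind] = [17, 16]
r7 m[φ3→cld] = [16, 22]
r7 m[φ3→slip] = [2, 2]
r7 m[φ4→slip] = [1, 0]
r7 m[φ4→ice] = [19, 16]
r7 m[φ5→slip] = [4, 4]
r7 m[φ6→sun] = [2, 4]
r7 m[rain→φ0] = [2, 0]
r7 m[rain→φ2] = [14, 16]
r7 m[sun→φ1] = [2, 4]
r7 m[sun→φ6] = [16, 12]
r7 m[cld→φ3] = [0, 0]
r7 m[slip→φ0] = [11, 13]
r7 m[slip→φ1] = [15, 9]
r7 m[slip→φ3] = [17, 14]
r7 m[slip→φ4] = [18, 16]
r7 m[slip→φ5] = [15, 12]
r7 m[ice→φ4] = [0, 0]
r7 m[wind→φ2] = [0, 0]
r8 m[φ0→rain] = [14, 16]
r8 m[φ0→slip] = [8, 3]
r8 m[φ1→sun] = [16, 12]
r8 m[φ1→slip] = [4, 7]
r8 m[φ2→rain] = [2, 0]
r8 m[φ2→wind] = [17, 16]
r8 m[φ3→cld] = [16, 22]
r8 m[φ3→slip] = [2, 2]
r8 m[φ4→slip] = [1, 0]
r8 m[φ4→ice] = [19, 16]
r8 m[φ5→slip] = [4, 4]
r8 m[φ6→sun] = [2, 4]
r8 m[rain→φ0] = [2, 0]
r8 m[rain→φ2] = [14, 16]
r8 m[sun→φ1] = [2, 4]
r8 m[sun→φ6] = [16, 12]
r8 m[cld→φ3] = [0, 0]
r8 m[slip→φ0] = [11, 13]
r8 m[slip→φ1] = [15, 9]
r8 m[slip→φ3] = [17, 14]
r8 m[slip→φ4] = [18, 16]
r8 m[slip→φ5] = [15, 12]
r8 m[ice→φ4] = [0, 0]
r8 m[wind→φ2] = [0, 0]
fixed point reached at round 8
b[slip] = ⊗ incoming = [19, 16]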